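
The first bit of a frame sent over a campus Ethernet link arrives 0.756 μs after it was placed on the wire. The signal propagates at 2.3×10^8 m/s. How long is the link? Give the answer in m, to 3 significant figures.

d = s × t_prop = 2.3e+08 × 7.56e-07 = 174 m.

174 m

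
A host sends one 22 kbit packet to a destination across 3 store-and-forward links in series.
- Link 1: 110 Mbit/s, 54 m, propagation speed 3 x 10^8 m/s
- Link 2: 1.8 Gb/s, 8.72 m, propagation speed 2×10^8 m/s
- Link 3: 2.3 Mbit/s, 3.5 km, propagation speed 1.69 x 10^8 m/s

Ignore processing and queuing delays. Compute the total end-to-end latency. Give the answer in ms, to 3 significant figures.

L = 22000 bits.
Transmission delays (L/R per hop): 0.2, 0.0122222, 9.56522 ms; sum = 9.77744 ms.
Propagation delays (d/s per hop): 0.00018, 4.36e-05, 0.0207101 ms; sum = 0.0209337 ms.
End-to-end = 9.80 ms.

9.80 ms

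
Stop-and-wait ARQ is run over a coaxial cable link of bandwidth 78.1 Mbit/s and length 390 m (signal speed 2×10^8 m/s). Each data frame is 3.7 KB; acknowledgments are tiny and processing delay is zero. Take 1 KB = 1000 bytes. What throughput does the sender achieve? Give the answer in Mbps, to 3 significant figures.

77.3 Mbps

t_tx = L/R = 29600/78100000 = 0.000379001 s.
t_prop = 390/200000000 = 1.95e-06 s; RTT = 3.9e-06 s.
Cycle = t_tx + RTT = 0.000382901 s.
Throughput = L / cycle = 29600 / 0.000382901 = 77.3 Mbps.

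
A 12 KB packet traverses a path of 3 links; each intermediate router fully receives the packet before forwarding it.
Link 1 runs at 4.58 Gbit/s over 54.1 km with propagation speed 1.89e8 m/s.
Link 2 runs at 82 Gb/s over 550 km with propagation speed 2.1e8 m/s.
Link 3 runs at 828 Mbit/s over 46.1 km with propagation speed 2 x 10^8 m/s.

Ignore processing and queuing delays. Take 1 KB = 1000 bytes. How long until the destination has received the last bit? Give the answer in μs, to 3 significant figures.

L = 96000 bits.
Transmission delays (L/R per hop): 20.9607, 1.17073, 115.942 μs; sum = 138.073 μs.
Propagation delays (d/s per hop): 286.243, 2619.05, 230.5 μs; sum = 3135.79 μs.
End-to-end = 3270 μs.

3270 μs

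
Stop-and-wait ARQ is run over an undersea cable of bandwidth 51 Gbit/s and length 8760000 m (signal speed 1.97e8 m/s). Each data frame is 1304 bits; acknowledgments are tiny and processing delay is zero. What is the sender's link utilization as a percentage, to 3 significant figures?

t_tx = L/R = 1304/51000000000 = 2.55686e-08 s.
t_prop = 8760000/197000000 = 0.044467 s; RTT = 0.088934 s.
Cycle = t_tx + RTT = 0.088934 s.
Utilization = t_tx / cycle = 2.55686e-08/0.088934 = 0.0000288 %.

0.0000288 %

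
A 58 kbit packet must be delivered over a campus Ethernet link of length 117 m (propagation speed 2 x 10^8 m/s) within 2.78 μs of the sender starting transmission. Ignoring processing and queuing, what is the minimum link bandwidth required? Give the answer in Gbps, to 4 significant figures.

Propagation delay = 117 / 200000000 = 0.585 μs.
Transmission budget = 2.78 − 0.585 = 2.195 μs.
R ≥ L / t_tx = 58000 bits / 2.195e-06 s = 26.42 Gbps.

26.42 Gbps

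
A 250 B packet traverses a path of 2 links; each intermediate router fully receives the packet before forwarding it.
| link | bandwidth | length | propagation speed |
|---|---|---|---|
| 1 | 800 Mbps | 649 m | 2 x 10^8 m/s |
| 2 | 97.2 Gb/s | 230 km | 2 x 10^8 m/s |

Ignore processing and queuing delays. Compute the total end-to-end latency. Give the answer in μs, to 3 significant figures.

L = 250 × 8 = 2000 bits.
Transmission delays (L/R per hop): 2.5, 0.0205761 μs; sum = 2.52058 μs.
Propagation delays (d/s per hop): 3.245, 1150 μs; sum = 1153.25 μs.
End-to-end = 1160 μs.

1160 μs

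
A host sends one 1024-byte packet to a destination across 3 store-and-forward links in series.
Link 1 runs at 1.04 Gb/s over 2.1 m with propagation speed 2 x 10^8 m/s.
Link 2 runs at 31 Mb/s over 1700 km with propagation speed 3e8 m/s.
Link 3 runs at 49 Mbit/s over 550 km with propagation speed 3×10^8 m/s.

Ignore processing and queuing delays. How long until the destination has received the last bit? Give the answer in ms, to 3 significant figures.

L = 1024 × 8 = 8192 bits.
Transmission delays (L/R per hop): 0.00787692, 0.264258, 0.167184 ms; sum = 0.439319 ms.
Propagation delays (d/s per hop): 1.05e-05, 5.66667, 1.83333 ms; sum = 7.50001 ms.
End-to-end = 7.94 ms.

7.94 ms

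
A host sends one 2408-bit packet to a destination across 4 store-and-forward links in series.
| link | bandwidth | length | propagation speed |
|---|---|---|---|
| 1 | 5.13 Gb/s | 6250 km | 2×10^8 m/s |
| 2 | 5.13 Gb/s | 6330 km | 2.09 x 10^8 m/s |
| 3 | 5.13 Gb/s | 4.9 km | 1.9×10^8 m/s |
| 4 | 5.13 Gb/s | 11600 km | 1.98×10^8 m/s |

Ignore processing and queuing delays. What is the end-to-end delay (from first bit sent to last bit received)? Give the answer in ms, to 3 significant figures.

120 ms

Transmission delay per hop = L/R = 2408/5130000000 = 0.000469396 ms; 4 hops → 0.00187758 ms.
Propagation delays (d/s per hop): 31.25, 30.2871, 0.0257895, 58.5859 ms; sum = 120.149 ms.
End-to-end = 120 ms.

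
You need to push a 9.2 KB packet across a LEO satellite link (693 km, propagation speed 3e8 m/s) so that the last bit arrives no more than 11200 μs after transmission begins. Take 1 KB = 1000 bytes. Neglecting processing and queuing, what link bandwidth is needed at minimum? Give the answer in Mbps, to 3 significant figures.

8.28 Mbps

L = 73600 bits.
Propagation delay = 693000 / 300000000 = 2310 μs.
Transmission budget = 11200 − 2310 = 8890 μs.
R ≥ L / t_tx = 73600 bits / 0.00889 s = 8.28 Mbps.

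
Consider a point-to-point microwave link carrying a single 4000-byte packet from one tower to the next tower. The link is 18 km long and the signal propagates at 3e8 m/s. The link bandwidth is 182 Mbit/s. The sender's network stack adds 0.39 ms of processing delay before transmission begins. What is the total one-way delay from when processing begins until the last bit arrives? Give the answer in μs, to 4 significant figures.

625.8 μs

L = 4000 × 8 = 32000 bits.
Transmission delay = L/R = 32000 / 182000000 = 175.824 μs.
Propagation delay = d/s = 18000 m / 300000000 m/s = 60 μs.
Plus processing delay 0.39 ms = 390 μs.
Total = 625.8 μs.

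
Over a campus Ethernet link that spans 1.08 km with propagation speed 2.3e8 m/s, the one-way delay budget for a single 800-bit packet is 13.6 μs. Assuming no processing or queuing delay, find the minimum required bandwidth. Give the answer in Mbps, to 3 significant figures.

89.8 Mbps

Propagation delay = 1080 / 2.3e+08 = 4.69565 μs.
Transmission budget = 13.6 − 4.69565 = 8.90435 μs.
R ≥ L / t_tx = 800 bits / 8.90435e-06 s = 89.8 Mbps.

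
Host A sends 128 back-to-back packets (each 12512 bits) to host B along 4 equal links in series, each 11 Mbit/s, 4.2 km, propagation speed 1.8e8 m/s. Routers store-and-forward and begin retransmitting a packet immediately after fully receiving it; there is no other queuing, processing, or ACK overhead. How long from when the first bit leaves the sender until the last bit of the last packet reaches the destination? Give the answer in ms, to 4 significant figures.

Per-hop transmission t_tx = L/R = 12512/11000000 = 1.13745 ms.
Per-hop propagation t_prop = 4200/180000000 = 0.0233333 ms.
Pipeline fill: first packet needs 4·t_tx to clear all hops; remaining 127 packets each add one t_tx.
Total = (4+128-1)·t_tx + 4·t_prop = 131·1.13745 + 4·0.0233333 = 149.1 ms.

149.1 ms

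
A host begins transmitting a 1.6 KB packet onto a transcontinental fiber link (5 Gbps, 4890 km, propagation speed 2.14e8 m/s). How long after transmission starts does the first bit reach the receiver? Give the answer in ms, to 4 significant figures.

First bit experiences only propagation delay: d/s = 4890000/214000000 = 22.85 ms.

22.85 ms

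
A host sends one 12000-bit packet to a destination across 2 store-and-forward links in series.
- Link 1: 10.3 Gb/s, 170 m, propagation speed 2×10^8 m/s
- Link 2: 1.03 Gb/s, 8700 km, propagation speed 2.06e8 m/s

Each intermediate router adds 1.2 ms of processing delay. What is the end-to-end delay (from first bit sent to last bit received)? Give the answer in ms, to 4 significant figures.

Transmission delays (L/R per hop): 0.00116505, 0.0116505 ms; sum = 0.0128155 ms.
Propagation delays (d/s per hop): 0.00085, 42.233 ms; sum = 42.2339 ms.
Processing at 1 router(s): 1 × 1.2 ms = 1.2 ms.
End-to-end = 43.45 ms.

43.45 ms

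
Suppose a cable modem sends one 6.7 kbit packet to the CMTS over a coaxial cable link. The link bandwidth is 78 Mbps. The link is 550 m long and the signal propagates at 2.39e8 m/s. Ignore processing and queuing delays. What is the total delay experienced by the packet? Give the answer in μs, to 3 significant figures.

88.2 μs

L = 6700 bits.
Transmission delay = L/R = 6700 / 78000000 = 85.8974 μs.
Propagation delay = d/s = 550 m / 239000000 m/s = 2.30126 μs.
Total = 88.2 μs.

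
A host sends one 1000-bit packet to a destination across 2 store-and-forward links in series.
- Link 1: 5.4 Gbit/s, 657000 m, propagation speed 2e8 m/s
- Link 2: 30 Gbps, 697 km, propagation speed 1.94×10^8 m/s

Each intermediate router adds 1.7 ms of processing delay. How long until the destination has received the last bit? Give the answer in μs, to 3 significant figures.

Transmission delays (L/R per hop): 0.185185, 0.0333333 μs; sum = 0.218519 μs.
Propagation delays (d/s per hop): 3285, 3592.78 μs; sum = 6877.78 μs.
Processing at 1 router(s): 1 × 1.7 ms = 1700 μs.
End-to-end = 8580 μs.

8580 μs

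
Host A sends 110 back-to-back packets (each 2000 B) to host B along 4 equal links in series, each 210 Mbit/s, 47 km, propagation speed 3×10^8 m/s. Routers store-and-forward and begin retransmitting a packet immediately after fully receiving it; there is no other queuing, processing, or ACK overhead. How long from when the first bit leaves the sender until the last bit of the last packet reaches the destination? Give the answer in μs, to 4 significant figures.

9236 μs

Per-hop transmission t_tx = L/R = 16000/210000000 = 76.1905 μs.
Per-hop propagation t_prop = 47000/300000000 = 156.667 μs.
Pipeline fill: first packet needs 4·t_tx to clear all hops; remaining 109 packets each add one t_tx.
Total = (4+110-1)·t_tx + 4·t_prop = 113·76.1905 + 4·156.667 = 9236 μs.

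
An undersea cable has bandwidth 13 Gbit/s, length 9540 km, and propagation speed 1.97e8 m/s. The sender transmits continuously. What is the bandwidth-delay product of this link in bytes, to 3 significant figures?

Propagation delay = 9540000 / 197000000 = 0.0484264 s.
BDP = R × t_prop = 13000000000 × 0.0484264 = 629543000 bits.
In bytes: 629543000/8 = 78700000 bytes.

78700000 bytes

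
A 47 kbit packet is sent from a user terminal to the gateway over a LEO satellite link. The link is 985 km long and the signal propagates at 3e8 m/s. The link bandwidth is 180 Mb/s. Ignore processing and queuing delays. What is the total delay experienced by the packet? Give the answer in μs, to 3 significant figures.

L = 47000 bits.
Transmission delay = L/R = 47000 / 180000000 = 261.111 μs.
Propagation delay = d/s = 985000 m / 300000000 m/s = 3283.33 μs.
Total = 3540 μs.

3540 μs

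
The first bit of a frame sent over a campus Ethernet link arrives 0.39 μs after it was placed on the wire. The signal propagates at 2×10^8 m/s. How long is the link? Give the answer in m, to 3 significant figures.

78.0 m

d = s × t_prop = 200000000 × 3.9e-07 = 78.0 m.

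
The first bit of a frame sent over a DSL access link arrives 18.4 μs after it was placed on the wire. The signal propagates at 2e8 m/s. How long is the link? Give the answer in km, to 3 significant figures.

3.68 km

d = s × t_prop = 200000000 × 1.84e-05 = 3.68 km.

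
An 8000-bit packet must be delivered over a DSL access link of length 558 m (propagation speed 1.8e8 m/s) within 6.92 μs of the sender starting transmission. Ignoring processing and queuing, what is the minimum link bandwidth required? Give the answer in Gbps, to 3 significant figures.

2.09 Gbps

Propagation delay = 558 / 180000000 = 3.1 μs.
Transmission budget = 6.92 − 3.1 = 3.82 μs.
R ≥ L / t_tx = 8000 bits / 3.82e-06 s = 2.09 Gbps.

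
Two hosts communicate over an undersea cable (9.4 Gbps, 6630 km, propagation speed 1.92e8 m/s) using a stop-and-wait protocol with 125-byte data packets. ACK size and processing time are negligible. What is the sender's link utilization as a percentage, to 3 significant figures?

t_tx = L/R = 1000/9400000000 = 1.06383e-07 s.
t_prop = 6630000/192000000 = 0.0345313 s; RTT = 0.0690625 s.
Cycle = t_tx + RTT = 0.0690626 s.
Utilization = t_tx / cycle = 1.06383e-07/0.0690626 = 0.000154 %.

0.000154 %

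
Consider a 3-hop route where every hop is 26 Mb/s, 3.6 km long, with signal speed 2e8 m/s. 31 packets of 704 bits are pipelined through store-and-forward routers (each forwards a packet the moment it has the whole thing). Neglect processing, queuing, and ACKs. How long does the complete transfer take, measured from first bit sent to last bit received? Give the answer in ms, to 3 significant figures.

0.948 ms

Per-hop transmission t_tx = L/R = 704/26000000 = 0.0270769 ms.
Per-hop propagation t_prop = 3600/200000000 = 0.018 ms.
Pipeline fill: first packet needs 3·t_tx to clear all hops; remaining 30 packets each add one t_tx.
Total = (3+31-1)·t_tx + 3·t_prop = 33·0.0270769 + 3·0.018 = 0.948 ms.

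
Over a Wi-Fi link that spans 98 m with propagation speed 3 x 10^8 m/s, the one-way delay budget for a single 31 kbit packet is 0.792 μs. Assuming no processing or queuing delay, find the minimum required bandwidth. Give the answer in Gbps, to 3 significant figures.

Propagation delay = 98 / 300000000 = 0.326667 μs.
Transmission budget = 0.792 − 0.326667 = 0.465333 μs.
R ≥ L / t_tx = 31000 bits / 4.65333e-07 s = 66.6 Gbps.

66.6 Gbps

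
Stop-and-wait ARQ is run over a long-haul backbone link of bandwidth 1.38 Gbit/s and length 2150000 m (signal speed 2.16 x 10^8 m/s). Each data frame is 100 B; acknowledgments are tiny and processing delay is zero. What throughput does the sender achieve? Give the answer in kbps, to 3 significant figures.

40.2 kbps

t_tx = L/R = 800/1380000000 = 5.7971e-07 s.
t_prop = 2150000/216000000 = 0.0099537 s; RTT = 0.0199074 s.
Cycle = t_tx + RTT = 0.019908 s.
Throughput = L / cycle = 800 / 0.019908 = 40.2 kbps.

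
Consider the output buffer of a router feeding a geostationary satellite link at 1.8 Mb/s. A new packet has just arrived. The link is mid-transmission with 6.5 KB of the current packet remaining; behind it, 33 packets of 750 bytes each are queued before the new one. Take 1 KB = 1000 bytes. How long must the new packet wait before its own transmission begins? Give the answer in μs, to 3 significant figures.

139000 μs

Each queued packet: L/R = 6000/1800000 = 3333.33 μs.
33 queued → 110000 μs.
Plus remaining 52000 bits of current packet: 28888.9 μs.
Queuing delay = 139000 μs.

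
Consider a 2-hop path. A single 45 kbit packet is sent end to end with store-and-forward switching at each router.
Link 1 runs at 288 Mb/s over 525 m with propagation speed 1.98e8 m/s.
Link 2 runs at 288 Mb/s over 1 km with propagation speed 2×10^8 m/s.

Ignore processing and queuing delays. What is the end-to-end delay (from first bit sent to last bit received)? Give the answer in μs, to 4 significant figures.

L = 45000 bits.
Transmission delay per hop = L/R = 45000/288000000 = 156.25 μs; 2 hops → 312.5 μs.
Propagation delays (d/s per hop): 2.65152, 5 μs; sum = 7.65152 μs.
End-to-end = 320.2 μs.

320.2 μs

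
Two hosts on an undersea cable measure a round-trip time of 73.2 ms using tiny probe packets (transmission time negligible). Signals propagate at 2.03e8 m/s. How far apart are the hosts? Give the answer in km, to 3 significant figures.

7430 km

One-way propagation = RTT/2 = 36.6 ms.
d = s × t = 2.03e+08 × 0.0366 = 7430 km.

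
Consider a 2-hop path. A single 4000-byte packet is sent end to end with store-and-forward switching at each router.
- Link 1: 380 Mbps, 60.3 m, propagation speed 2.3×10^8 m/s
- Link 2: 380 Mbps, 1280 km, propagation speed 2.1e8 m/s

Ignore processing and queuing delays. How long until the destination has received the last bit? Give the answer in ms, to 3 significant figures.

6.26 ms

L = 4000 × 8 = 32000 bits.
Transmission delay per hop = L/R = 32000/380000000 = 0.0842105 ms; 2 hops → 0.168421 ms.
Propagation delays (d/s per hop): 0.000262174, 6.09524 ms; sum = 6.0955 ms.
End-to-end = 6.26 ms.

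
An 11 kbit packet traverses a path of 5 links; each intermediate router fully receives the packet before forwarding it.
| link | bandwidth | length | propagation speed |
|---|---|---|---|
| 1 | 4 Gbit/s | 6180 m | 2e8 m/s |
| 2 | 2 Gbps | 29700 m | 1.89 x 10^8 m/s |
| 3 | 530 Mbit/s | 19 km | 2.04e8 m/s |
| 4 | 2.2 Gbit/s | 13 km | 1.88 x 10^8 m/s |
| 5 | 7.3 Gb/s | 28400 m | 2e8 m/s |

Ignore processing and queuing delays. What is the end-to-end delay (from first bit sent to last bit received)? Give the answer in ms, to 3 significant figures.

0.528 ms

L = 11000 bits.
Transmission delays (L/R per hop): 0.00275, 0.0055, 0.0207547, 0.005, 0.00150685 ms; sum = 0.0355116 ms.
Propagation delays (d/s per hop): 0.0309, 0.157143, 0.0931373, 0.0691489, 0.142 ms; sum = 0.492329 ms.
End-to-end = 0.528 ms.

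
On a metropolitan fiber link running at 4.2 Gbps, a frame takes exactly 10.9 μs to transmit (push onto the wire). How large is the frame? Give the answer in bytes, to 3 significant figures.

L = R × t_tx = 4200000000 b/s × 1.09e-05 s = 45780 bits.
In bytes: 45780 / 8 = 5720 bytes.

5720 bytes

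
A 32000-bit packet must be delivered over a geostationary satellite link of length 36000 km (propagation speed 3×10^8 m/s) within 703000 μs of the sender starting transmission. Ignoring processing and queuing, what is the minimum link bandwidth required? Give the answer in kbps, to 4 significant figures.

Propagation delay = 36000000 / 300000000 = 120000 μs.
Transmission budget = 703000 − 120000 = 583000 μs.
R ≥ L / t_tx = 32000 bits / 0.583 s = 54.89 kbps.

54.89 kbps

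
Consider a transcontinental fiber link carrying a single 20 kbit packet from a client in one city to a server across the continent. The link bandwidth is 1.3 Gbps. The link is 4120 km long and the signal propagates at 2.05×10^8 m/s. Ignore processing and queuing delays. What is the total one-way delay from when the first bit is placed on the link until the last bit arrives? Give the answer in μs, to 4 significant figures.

20110 μs

L = 20000 bits.
Transmission delay = L/R = 20000 / 1300000000 = 15.3846 μs.
Propagation delay = d/s = 4120000 m / 2.05e+08 m/s = 20097.6 μs.
Total = 20110 μs.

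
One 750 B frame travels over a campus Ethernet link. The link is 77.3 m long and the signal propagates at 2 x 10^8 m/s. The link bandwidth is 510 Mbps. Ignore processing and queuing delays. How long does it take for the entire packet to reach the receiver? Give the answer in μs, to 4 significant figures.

12.15 μs

L = 750 × 8 = 6000 bits.
Transmission delay = L/R = 6000 / 510000000 = 11.7647 μs.
Propagation delay = d/s = 77.3 m / 200000000 m/s = 0.3865 μs.
Total = 12.15 μs.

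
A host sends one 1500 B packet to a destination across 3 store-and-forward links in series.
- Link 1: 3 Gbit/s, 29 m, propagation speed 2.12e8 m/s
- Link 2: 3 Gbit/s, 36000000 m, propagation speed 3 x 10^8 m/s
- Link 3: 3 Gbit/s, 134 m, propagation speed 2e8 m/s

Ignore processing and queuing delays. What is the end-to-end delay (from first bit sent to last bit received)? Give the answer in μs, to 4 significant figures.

L = 1500 × 8 = 12000 bits.
Transmission delay per hop = L/R = 12000/3000000000 = 4 μs; 3 hops → 12 μs.
Propagation delays (d/s per hop): 0.136792, 120000, 0.67 μs; sum = 120001 μs.
End-to-end = 120000 μs.

120000 μs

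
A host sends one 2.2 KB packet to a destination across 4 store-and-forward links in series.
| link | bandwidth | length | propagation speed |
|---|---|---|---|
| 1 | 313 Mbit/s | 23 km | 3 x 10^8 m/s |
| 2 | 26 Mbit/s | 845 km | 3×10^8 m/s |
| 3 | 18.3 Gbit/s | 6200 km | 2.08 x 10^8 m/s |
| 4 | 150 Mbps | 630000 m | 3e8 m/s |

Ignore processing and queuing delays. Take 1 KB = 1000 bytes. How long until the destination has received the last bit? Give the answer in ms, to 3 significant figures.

35.7 ms

L = 17600 bits.
Transmission delays (L/R per hop): 0.05623, 0.676923, 0.000961749, 0.117333 ms; sum = 0.851448 ms.
Propagation delays (d/s per hop): 0.0766667, 2.81667, 29.8077, 2.1 ms; sum = 34.801 ms.
End-to-end = 35.7 ms.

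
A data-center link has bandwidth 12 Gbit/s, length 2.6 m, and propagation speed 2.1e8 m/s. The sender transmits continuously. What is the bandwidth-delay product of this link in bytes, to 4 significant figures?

18.57 bytes

Propagation delay = 2.6 / 210000000 = 1.2381e-08 s.
BDP = R × t_prop = 12000000000 × 1.2381e-08 = 148.571 bits.
In bytes: 148.571/8 = 18.57 bytes.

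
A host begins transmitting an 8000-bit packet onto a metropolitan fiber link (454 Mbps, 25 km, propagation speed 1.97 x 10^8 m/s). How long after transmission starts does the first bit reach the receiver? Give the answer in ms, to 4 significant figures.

0.1269 ms

First bit experiences only propagation delay: d/s = 25000/197000000 = 0.1269 ms.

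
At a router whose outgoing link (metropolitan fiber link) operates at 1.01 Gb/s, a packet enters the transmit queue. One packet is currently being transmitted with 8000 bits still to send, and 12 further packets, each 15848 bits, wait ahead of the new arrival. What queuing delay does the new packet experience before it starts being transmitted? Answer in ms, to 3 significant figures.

Each queued packet: L/R = 15848/1010000000 = 0.0156911 ms.
12 queued → 0.188293 ms.
Plus remaining 8000 bits of current packet: 0.00792079 ms.
Queuing delay = 0.196 ms.

0.196 ms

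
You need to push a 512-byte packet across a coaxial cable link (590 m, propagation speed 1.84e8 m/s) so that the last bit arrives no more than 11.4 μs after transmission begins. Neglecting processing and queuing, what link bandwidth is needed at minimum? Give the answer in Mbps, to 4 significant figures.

499.9 Mbps

L = 4096 bits.
Propagation delay = 590 / 184000000 = 3.20652 μs.
Transmission budget = 11.4 − 3.20652 = 8.19348 μs.
R ≥ L / t_tx = 4096 bits / 8.19348e-06 s = 499.9 Mbps.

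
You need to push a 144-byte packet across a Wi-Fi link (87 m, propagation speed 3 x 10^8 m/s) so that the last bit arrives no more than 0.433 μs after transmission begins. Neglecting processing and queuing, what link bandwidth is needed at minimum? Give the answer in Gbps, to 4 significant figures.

8.056 Gbps

L = 1152 bits.
Propagation delay = 87 / 300000000 = 0.29 μs.
Transmission budget = 0.433 − 0.29 = 0.143 μs.
R ≥ L / t_tx = 1152 bits / 1.43e-07 s = 8.056 Gbps.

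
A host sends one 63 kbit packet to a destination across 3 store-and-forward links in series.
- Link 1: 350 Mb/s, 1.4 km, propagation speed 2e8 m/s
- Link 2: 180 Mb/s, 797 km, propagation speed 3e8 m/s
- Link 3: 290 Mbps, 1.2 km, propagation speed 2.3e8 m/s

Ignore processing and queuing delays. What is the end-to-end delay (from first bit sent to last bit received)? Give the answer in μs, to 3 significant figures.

3420 μs

L = 63000 bits.
Transmission delays (L/R per hop): 180, 350, 217.241 μs; sum = 747.241 μs.
Propagation delays (d/s per hop): 7, 2656.67, 5.21739 μs; sum = 2668.88 μs.
End-to-end = 3420 μs.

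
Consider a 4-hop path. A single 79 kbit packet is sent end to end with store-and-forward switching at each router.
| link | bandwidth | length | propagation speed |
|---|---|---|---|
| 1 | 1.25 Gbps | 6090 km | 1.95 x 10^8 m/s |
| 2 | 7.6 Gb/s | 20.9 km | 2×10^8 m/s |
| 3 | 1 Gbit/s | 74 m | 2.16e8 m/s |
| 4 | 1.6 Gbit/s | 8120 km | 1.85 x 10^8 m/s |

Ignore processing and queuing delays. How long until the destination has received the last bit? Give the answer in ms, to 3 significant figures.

75.4 ms

L = 79000 bits.
Transmission delays (L/R per hop): 0.0632, 0.0103947, 0.079, 0.049375 ms; sum = 0.20197 ms.
Propagation delays (d/s per hop): 31.2308, 0.1045, 0.000342593, 43.8919 ms; sum = 75.2275 ms.
End-to-end = 75.4 ms.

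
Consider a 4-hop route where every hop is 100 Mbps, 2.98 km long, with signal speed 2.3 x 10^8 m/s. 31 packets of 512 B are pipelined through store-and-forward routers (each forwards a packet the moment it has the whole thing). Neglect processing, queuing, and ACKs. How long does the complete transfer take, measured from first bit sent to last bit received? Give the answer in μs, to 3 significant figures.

Per-hop transmission t_tx = L/R = 4096/100000000 = 40.96 μs.
Per-hop propagation t_prop = 2980/2.3e+08 = 12.9565 μs.
Pipeline fill: first packet needs 4·t_tx to clear all hops; remaining 30 packets each add one t_tx.
Total = (4+31-1)·t_tx + 4·t_prop = 34·40.96 + 4·12.9565 = 1440 μs.

1440 μs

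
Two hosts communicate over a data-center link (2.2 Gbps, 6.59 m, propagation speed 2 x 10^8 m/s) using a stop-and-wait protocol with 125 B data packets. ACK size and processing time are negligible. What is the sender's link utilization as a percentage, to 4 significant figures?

t_tx = L/R = 1000/2200000000 = 4.54545e-07 s.
t_prop = 6.59/200000000 = 3.295e-08 s; RTT = 6.59e-08 s.
Cycle = t_tx + RTT = 5.20445e-07 s.
Utilization = t_tx / cycle = 4.54545e-07/5.20445e-07 = 87.34 %.

87.34 %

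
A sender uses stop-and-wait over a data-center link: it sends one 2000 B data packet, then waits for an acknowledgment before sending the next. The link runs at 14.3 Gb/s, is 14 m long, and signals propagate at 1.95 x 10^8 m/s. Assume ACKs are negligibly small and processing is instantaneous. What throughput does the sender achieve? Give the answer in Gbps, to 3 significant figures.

t_tx = L/R = 16000/14300000000 = 1.11888e-06 s.
t_prop = 14/195000000 = 7.17949e-08 s; RTT = 1.4359e-07 s.
Cycle = t_tx + RTT = 1.26247e-06 s.
Throughput = L / cycle = 16000 / 1.26247e-06 = 12.7 Gbps.

12.7 Gbps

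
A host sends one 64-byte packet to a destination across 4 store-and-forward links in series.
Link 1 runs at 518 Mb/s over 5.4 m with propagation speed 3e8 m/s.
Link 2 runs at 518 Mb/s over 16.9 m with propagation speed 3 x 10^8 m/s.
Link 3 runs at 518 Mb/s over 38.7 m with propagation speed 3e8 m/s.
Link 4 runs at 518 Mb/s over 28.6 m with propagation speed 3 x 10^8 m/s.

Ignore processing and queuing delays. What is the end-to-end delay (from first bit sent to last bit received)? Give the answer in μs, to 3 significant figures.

L = 64 × 8 = 512 bits.
Transmission delay per hop = L/R = 512/518000000 = 0.988417 μs; 4 hops → 3.95367 μs.
Propagation delays (d/s per hop): 0.018, 0.0563333, 0.129, 0.0953333 μs; sum = 0.298667 μs.
End-to-end = 4.25 μs.

4.25 μs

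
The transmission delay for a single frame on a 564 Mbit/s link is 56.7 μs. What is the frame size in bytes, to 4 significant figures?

L = R × t_tx = 564000000 b/s × 5.67e-05 s = 31978.8 bits.
In bytes: 31978.8 / 8 = 3997 bytes.

3997 bytes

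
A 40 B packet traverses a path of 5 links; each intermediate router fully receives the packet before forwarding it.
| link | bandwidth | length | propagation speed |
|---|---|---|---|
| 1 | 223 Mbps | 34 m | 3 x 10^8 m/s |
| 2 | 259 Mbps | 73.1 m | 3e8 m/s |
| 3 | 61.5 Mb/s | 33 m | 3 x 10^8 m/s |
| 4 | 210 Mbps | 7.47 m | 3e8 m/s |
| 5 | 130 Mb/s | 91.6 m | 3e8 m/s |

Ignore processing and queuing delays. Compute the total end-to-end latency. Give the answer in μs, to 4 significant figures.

L = 40 × 8 = 320 bits.
Transmission delays (L/R per hop): 1.43498, 1.23552, 5.20325, 1.52381, 2.46154 μs; sum = 11.8591 μs.
Propagation delays (d/s per hop): 0.113333, 0.243667, 0.11, 0.0249, 0.305333 μs; sum = 0.797233 μs.
End-to-end = 12.66 μs.

12.66 μs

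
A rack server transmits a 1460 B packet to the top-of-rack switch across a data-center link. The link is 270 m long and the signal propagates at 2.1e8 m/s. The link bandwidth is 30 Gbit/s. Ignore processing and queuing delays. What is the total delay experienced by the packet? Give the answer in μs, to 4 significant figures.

1.675 μs

L = 1460 × 8 = 11680 bits.
Transmission delay = L/R = 11680 / 30000000000 = 0.389333 μs.
Propagation delay = d/s = 270 m / 210000000 m/s = 1.28571 μs.
Total = 1.675 μs.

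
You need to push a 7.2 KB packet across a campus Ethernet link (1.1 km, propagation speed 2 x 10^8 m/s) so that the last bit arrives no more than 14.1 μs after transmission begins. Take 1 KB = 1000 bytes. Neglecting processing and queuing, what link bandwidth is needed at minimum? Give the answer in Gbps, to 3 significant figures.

6.70 Gbps

L = 57600 bits.
Propagation delay = 1100 / 200000000 = 5.5 μs.
Transmission budget = 14.1 − 5.5 = 8.6 μs.
R ≥ L / t_tx = 57600 bits / 8.6e-06 s = 6.70 Gbps.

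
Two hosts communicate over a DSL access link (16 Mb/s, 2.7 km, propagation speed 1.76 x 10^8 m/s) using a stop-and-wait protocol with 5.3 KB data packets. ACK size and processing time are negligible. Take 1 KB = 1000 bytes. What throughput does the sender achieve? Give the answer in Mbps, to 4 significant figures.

t_tx = L/R = 42400/16000000 = 0.00265 s.
t_prop = 2700/176000000 = 1.53409e-05 s; RTT = 3.06818e-05 s.
Cycle = t_tx + RTT = 0.00268068 s.
Throughput = L / cycle = 42400 / 0.00268068 = 15.82 Mbps.

15.82 Mbps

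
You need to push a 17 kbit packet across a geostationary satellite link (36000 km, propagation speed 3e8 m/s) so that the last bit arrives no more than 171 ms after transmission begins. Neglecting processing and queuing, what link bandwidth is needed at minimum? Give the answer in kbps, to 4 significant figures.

333.3 kbps

Propagation delay = 36000000 / 300000000 = 120 ms.
Transmission budget = 171 − 120 = 51 ms.
R ≥ L / t_tx = 17000 bits / 0.051 s = 333.3 kbps.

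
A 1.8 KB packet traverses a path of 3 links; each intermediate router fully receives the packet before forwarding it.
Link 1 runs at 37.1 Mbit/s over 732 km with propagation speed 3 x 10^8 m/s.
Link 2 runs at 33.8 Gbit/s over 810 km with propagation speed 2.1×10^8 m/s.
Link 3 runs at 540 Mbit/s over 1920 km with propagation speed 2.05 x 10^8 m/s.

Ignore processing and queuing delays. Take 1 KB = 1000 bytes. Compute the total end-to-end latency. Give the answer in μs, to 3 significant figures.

L = 14400 bits.
Transmission delays (L/R per hop): 388.14, 0.426036, 26.6667 μs; sum = 415.233 μs.
Propagation delays (d/s per hop): 2440, 3857.14, 9365.85 μs; sum = 15663 μs.
End-to-end = 16100 μs.

16100 μs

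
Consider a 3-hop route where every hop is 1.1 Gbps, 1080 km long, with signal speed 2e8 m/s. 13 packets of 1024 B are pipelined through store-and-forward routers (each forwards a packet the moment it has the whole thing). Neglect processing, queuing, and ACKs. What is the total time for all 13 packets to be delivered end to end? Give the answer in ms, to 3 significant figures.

Per-hop transmission t_tx = L/R = 8192/1100000000 = 0.00744727 ms.
Per-hop propagation t_prop = 1080000/200000000 = 5.4 ms.
Pipeline fill: first packet needs 3·t_tx to clear all hops; remaining 12 packets each add one t_tx.
Total = (3+13-1)·t_tx + 3·t_prop = 15·0.00744727 + 3·5.4 = 16.3 ms.

16.3 ms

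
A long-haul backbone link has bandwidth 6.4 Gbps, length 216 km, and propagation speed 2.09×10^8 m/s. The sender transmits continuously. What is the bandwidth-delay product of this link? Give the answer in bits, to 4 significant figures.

6614000 bits

Propagation delay = 216000 / 209000000 = 0.00103349 s.
BDP = R × t_prop = 6400000000 × 0.00103349 = 6614350 bits.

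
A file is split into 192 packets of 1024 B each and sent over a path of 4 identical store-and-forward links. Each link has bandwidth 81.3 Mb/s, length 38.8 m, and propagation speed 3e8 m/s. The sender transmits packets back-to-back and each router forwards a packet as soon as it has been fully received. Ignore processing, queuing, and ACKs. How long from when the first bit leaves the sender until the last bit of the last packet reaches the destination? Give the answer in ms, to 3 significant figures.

Per-hop transmission t_tx = L/R = 8192/81300000 = 0.100763 ms.
Per-hop propagation t_prop = 38.8/300000000 = 0.000129333 ms.
Pipeline fill: first packet needs 4·t_tx to clear all hops; remaining 191 packets each add one t_tx.
Total = (4+192-1)·t_tx + 4·t_prop = 195·0.100763 + 4·0.000129333 = 19.6 ms.

19.6 ms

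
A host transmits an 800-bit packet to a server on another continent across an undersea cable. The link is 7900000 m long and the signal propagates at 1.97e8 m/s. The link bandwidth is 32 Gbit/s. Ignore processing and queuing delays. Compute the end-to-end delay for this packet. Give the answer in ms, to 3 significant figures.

40.1 ms

Transmission delay = L/R = 800 / 32000000000 = 2.5e-05 ms.
Propagation delay = d/s = 7900000 m / 197000000 m/s = 40.1015 ms.
Total = 40.1 ms.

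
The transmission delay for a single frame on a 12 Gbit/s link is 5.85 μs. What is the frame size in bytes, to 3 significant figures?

L = R × t_tx = 12000000000 b/s × 5.85e-06 s = 70200 bits.
In bytes: 70200 / 8 = 8780 bytes.

8780 bytes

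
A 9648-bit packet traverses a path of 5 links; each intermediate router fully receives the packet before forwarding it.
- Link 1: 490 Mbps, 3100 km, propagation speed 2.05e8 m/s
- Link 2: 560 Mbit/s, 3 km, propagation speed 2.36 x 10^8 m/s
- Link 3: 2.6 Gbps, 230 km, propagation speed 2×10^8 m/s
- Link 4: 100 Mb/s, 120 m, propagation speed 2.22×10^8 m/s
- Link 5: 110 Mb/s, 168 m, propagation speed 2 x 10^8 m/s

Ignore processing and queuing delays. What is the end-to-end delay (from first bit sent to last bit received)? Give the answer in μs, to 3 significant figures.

Transmission delays (L/R per hop): 19.6898, 17.2286, 3.71077, 96.48, 87.7091 μs; sum = 224.818 μs.
Propagation delays (d/s per hop): 15122, 12.7119, 1150, 0.540541, 0.84 μs; sum = 16286 μs.
End-to-end = 16500 μs.

16500 μs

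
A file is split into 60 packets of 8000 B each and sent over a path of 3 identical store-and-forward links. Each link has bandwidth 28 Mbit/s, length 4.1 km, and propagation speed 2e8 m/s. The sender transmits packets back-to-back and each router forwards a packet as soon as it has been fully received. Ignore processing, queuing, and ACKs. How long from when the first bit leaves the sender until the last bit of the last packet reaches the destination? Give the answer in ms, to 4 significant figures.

141.8 ms

Per-hop transmission t_tx = L/R = 64000/28000000 = 2.28571 ms.
Per-hop propagation t_prop = 4100/200000000 = 0.0205 ms.
Pipeline fill: first packet needs 3·t_tx to clear all hops; remaining 59 packets each add one t_tx.
Total = (3+60-1)·t_tx + 3·t_prop = 62·2.28571 + 3·0.0205 = 141.8 ms.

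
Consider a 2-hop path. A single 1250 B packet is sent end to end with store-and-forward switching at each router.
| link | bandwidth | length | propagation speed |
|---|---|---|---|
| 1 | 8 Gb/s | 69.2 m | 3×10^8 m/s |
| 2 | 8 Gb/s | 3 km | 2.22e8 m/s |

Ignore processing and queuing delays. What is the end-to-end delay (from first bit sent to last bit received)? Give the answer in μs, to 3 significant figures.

16.2 μs

L = 1250 × 8 = 10000 bits.
Transmission delay per hop = L/R = 10000/8000000000 = 1.25 μs; 2 hops → 2.5 μs.
Propagation delays (d/s per hop): 0.230667, 13.5135 μs; sum = 13.7442 μs.
End-to-end = 16.2 μs.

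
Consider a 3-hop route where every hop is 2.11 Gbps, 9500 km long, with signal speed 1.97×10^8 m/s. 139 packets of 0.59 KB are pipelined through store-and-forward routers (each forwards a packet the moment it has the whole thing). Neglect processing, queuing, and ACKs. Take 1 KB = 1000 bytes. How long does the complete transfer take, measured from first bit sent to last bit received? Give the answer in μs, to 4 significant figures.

145000 μs

Per-hop transmission t_tx = L/R = 4720/2.11e+09 = 2.23697 μs.
Per-hop propagation t_prop = 9500000/197000000 = 48223.4 μs.
Pipeline fill: first packet needs 3·t_tx to clear all hops; remaining 138 packets each add one t_tx.
Total = (3+139-1)·t_tx + 3·t_prop = 141·2.23697 + 3·48223.4 = 145000 μs.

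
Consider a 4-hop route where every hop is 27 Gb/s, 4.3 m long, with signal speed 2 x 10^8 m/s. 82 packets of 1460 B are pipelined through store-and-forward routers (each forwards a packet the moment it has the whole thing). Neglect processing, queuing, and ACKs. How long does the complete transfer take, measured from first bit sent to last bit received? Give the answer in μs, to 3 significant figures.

Per-hop transmission t_tx = L/R = 11680/27000000000 = 0.432593 μs.
Per-hop propagation t_prop = 4.3/200000000 = 0.0215 μs.
Pipeline fill: first packet needs 4·t_tx to clear all hops; remaining 81 packets each add one t_tx.
Total = (4+82-1)·t_tx + 4·t_prop = 85·0.432593 + 4·0.0215 = 36.9 μs.

36.9 μs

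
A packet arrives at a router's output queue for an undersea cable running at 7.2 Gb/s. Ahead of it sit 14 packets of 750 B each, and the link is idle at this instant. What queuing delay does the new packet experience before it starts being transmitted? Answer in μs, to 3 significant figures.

Each queued packet: L/R = 6000/7200000000 = 0.833333 μs.
14 queued → 11.6667 μs.
Queuing delay = 11.7 μs.

11.7 μs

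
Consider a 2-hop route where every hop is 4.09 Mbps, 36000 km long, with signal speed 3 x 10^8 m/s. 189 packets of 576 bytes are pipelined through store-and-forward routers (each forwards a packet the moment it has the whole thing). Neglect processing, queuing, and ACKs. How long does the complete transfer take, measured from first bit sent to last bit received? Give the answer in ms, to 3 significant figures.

454 ms

Per-hop transmission t_tx = L/R = 4608/4090000 = 1.12665 ms.
Per-hop propagation t_prop = 36000000/300000000 = 120 ms.
Pipeline fill: first packet needs 2·t_tx to clear all hops; remaining 188 packets each add one t_tx.
Total = (2+189-1)·t_tx + 2·t_prop = 190·1.12665 + 2·120 = 454 ms.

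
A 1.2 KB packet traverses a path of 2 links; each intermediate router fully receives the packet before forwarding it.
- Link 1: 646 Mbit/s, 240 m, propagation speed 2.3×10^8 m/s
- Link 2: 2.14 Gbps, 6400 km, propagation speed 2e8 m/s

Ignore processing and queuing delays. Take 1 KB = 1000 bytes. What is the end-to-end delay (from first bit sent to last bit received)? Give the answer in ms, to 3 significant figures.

32.0 ms

L = 9600 bits.
Transmission delays (L/R per hop): 0.0148607, 0.00448598 ms; sum = 0.0193467 ms.
Propagation delays (d/s per hop): 0.00104348, 32 ms; sum = 32.001 ms.
End-to-end = 32.0 ms.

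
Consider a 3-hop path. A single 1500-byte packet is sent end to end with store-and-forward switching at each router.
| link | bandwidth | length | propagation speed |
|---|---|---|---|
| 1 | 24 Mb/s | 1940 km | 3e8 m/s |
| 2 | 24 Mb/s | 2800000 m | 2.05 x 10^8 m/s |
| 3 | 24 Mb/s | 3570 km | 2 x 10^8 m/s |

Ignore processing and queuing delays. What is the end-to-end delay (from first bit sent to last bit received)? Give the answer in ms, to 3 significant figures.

L = 1500 × 8 = 12000 bits.
Transmission delay per hop = L/R = 12000/24000000 = 0.5 ms; 3 hops → 1.5 ms.
Propagation delays (d/s per hop): 6.46667, 13.6585, 17.85 ms; sum = 37.9752 ms.
End-to-end = 39.5 ms.

39.5 ms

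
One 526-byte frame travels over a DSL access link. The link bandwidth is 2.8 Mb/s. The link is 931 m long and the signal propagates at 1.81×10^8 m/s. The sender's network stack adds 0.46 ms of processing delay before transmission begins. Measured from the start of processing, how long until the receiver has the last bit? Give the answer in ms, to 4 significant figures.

L = 526 × 8 = 4208 bits.
Transmission delay = L/R = 4208 / 2800000 = 1.50286 ms.
Propagation delay = d/s = 931 m / 181000000 m/s = 0.00514365 ms.
Plus processing delay 0.46 ms = 0.46 ms.
Total = 1.968 ms.

1.968 ms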